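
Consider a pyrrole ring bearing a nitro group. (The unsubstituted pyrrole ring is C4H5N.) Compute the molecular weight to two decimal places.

Atom tally by fragment:
  pyrrole ring core → C:4 H:5 N:1
  (− 1 ring H displaced by substituents)
  + NO2 → N:1 O:2
Element totals:
  C: 4
  H: 4
  N: 2
  O: 2
Molecular formula: C4H4N2O2.
  M = 4(12.011) + 4(1.008) + 2(14.007) + 2(15.999)
    = 48.044 + 4.032 + 28.014 + 31.998 = 112.088

112.09 g/mol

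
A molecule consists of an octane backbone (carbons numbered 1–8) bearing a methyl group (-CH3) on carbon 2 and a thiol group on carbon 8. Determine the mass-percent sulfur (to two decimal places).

Atom tally by fragment:
  CH3 → C:1 H:3
  CH(CH3) → C:2 H:4
  CH2 → C:1 H:2
  CH2 → C:1 H:2
  CH2 → C:1 H:2
  CH2 → C:1 H:2
  CH2 → C:1 H:2
  CH2SH → C:1 H:3 S:1
Element totals:
  C: 9
  H: 20
  S: 1
Molecular formula: C9H20S.
Molar mass = 160.319 g/mol.
Mass from S: 1 × 32.06 = 32.060 g/mol.
%S = 32.060 / 160.319 × 100 = 20.00%.

20.00%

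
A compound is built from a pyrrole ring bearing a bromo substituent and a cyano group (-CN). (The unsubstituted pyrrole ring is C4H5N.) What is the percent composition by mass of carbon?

35.12%

Atom tally by fragment:
  pyrrole ring core → C:4 H:5 N:1
  (− 2 ring H displaced by substituents)
  + Br → Br:1
  + CN → C:1 N:1
Element totals:
  C: 5
  H: 3
  Br: 1
  N: 2
Molecular formula: C5H3BrN2.
Molar mass = 170.997 g/mol.
Mass from C: 5 × 12.011 = 60.055 g/mol.
%C = 60.055 / 170.997 × 100 = 35.12%.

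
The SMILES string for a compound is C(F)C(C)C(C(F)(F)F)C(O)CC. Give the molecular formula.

C8H14F4O

Atom tally by fragment:
  FCH2 → C:1 H:2 F:1
  CH(CH3) → C:2 H:4
  CH(CF3) → C:2 H:1 F:3
  CH(OH) → C:1 H:2 O:1
  CH2 → C:1 H:2
  CH3 → C:1 H:3
Element totals:
  C: 8
  H: 14
  F: 4
  O: 1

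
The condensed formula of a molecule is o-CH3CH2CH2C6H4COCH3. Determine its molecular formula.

Element totals:
  C: 11
  H: 14
  O: 1

C11H14O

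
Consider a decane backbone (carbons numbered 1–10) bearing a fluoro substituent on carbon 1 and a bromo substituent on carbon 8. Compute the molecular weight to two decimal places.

Atom tally by fragment:
  FCH2 → C:1 H:2 F:1
  CH2 → C:1 H:2
  CH2 → C:1 H:2
  CH2 → C:1 H:2
  CH2 → C:1 H:2
  CH2 → C:1 H:2
  CH2 → C:1 H:2
  CH(Br) → C:1 H:1 Br:1
  CH2 → C:1 H:2
  CH3 → C:1 H:3
Element totals:
  C: 10
  H: 20
  Br: 1
  F: 1
Molecular formula: C10H20BrF.
  M = 10(12.011) + 20(1.008) + 79.904 + 18.998
    = 120.110 + 20.160 + 79.904 + 18.998 = 239.172

239.17 g/mol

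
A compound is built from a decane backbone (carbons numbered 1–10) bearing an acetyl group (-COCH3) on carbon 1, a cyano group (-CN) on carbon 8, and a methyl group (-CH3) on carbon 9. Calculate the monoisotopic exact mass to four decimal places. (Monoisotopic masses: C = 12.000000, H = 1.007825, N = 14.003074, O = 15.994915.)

223.1936

Atom tally by fragment:
  CH3COCH2 → C:3 H:5 O:1
  CH2 → C:1 H:2
  CH2 → C:1 H:2
  CH2 → C:1 H:2
  CH2 → C:1 H:2
  CH2 → C:1 H:2
  CH2 → C:1 H:2
  CH(CN) → C:2 H:1 N:1
  CH(CH3) → C:2 H:4
  CH3 → C:1 H:3
Element totals:
  C: 14
  H: 25
  N: 1
  O: 1
Molecular formula: C14H25NO.
  M = 14(12.0) + 25(1.007825) + 14.003074 + 15.994915
    = 168.000000 + 25.195625 + 14.003074 + 15.994915 = 223.193614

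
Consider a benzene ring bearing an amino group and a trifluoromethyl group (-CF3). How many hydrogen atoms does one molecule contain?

Atom tally by fragment:
  benzene ring core → C:6 H:6
  (− 2 ring H displaced by substituents)
  + NH2 → N:1 H:2
  + CF3 → C:1 F:3
Element totals:
  C: 7
  H: 6
  F: 3
  N: 1

6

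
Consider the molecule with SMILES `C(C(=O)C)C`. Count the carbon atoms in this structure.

Atom tally by fragment:
  CH3COCH2 → C:3 H:5 O:1
  CH3 → C:1 H:3
Element totals:
  C: 4
  H: 8
  O: 1

4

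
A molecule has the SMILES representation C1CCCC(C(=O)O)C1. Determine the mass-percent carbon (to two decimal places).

65.60%

Atom tally by fragment:
  cyclohexane ring core → C:6 H:12
  (− 1 ring H displaced by substituents)
  + COOH → C:1 H:1 O:2
Element totals:
  C: 7
  H: 12
  O: 2
Molecular formula: C7H12O2.
Molar mass = 128.171 g/mol.
Mass from C: 7 × 12.011 = 84.077 g/mol.
%C = 84.077 / 128.171 × 100 = 65.60%.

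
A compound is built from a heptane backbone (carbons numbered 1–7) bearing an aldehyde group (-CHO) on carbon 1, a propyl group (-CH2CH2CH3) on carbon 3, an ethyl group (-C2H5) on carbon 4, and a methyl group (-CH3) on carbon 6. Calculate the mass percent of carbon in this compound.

79.18%

Atom tally by fragment:
  OHCCH2 → C:2 H:3 O:1
  CH2 → C:1 H:2
  CH(CH2CH2CH3) → C:4 H:8
  CH(C2H5) → C:3 H:6
  CH2 → C:1 H:2
  CH(CH3) → C:2 H:4
  CH3 → C:1 H:3
Element totals:
  C: 14
  H: 28
  O: 1
Molecular formula: C14H28O.
Molar mass = 212.377 g/mol.
Mass from C: 14 × 12.011 = 168.154 g/mol.
%C = 168.154 / 212.377 × 100 = 79.18%.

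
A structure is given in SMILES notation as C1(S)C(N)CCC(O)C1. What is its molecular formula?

C6H13NOS

Atom tally by fragment:
  cyclohexane ring core → C:6 H:12
  (− 3 ring H displaced by substituents)
  + SH → S:1 H:1
  + NH2 → N:1 H:2
  + OH → O:1 H:1
Element totals:
  C: 6
  H: 13
  N: 1
  O: 1
  S: 1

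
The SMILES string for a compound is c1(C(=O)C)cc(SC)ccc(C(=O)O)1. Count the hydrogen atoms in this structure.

10

Atom tally by fragment:
  benzene ring core → C:6 H:6
  (− 3 ring H displaced by substituents)
  + COCH3 → C:2 H:3 O:1
  + SCH3 → C:1 H:3 S:1
  + COOH → C:1 H:1 O:2
Element totals:
  C: 10
  H: 10
  O: 3
  S: 1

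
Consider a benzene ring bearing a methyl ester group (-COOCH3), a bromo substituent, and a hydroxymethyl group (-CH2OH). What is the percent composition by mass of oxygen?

Atom tally by fragment:
  benzene ring core → C:6 H:6
  (− 3 ring H displaced by substituents)
  + COOCH3 → C:2 H:3 O:2
  + Br → Br:1
  + CH2OH → C:1 H:3 O:1
Element totals:
  C: 9
  H: 9
  Br: 1
  O: 3
Molecular formula: C9H9BrO3.
Molar mass = 245.072 g/mol.
Mass from O: 3 × 15.999 = 47.997 g/mol.
%O = 47.997 / 245.072 × 100 = 19.58%.

19.58%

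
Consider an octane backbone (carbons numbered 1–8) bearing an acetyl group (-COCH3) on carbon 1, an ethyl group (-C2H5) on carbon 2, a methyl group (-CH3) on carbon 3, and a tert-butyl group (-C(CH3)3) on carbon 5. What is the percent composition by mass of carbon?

80.24%

Atom tally by fragment:
  CH3COCH2 → C:3 H:5 O:1
  CH(C2H5) → C:3 H:6
  CH(CH3) → C:2 H:4
  CH2 → C:1 H:2
  CH(C(CH3)3) → C:5 H:10
  CH2 → C:1 H:2
  CH2 → C:1 H:2
  CH3 → C:1 H:3
Element totals:
  C: 17
  H: 34
  O: 1
Molecular formula: C17H34O.
Molar mass = 254.458 g/mol.
Mass from C: 17 × 12.011 = 204.187 g/mol.
%C = 204.187 / 254.458 × 100 = 80.24%.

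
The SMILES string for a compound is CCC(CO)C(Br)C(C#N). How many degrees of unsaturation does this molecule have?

2

Atom tally by fragment:
  CH3 → C:1 H:3
  CH2 → C:1 H:2
  CH(CH2OH) → C:2 H:4 O:1
  CH(Br) → C:1 H:1 Br:1
  CH2CN → C:2 H:2 N:1
Element totals:
  C: 7
  H: 12
  Br: 1
  N: 1
  O: 1
Molecular formula: C7H12BrNO.
DoU = (2C + 2 + N − H − X) / 2 = (2·7 + 2 + 1 − 12 − 1) / 2 = 2.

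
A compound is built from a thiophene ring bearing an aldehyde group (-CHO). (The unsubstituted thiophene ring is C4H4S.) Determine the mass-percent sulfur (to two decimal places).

Atom tally by fragment:
  thiophene ring core → C:4 H:4 S:1
  (− 1 ring H displaced by substituents)
  + CHO → C:1 H:1 O:1
Element totals:
  C: 5
  H: 4
  O: 1
  S: 1
Molecular formula: C5H4OS.
Molar mass = 112.146 g/mol.
Mass from S: 1 × 32.06 = 32.060 g/mol.
%S = 32.060 / 112.146 × 100 = 28.59%.

28.59%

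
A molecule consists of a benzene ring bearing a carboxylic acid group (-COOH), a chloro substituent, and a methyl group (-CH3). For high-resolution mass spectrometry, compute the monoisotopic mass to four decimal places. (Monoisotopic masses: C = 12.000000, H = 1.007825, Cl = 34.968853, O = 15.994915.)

170.0135

Atom tally by fragment:
  benzene ring core → C:6 H:6
  (− 3 ring H displaced by substituents)
  + COOH → C:1 H:1 O:2
  + Cl → Cl:1
  + CH3 → C:1 H:3
Element totals:
  C: 8
  H: 7
  Cl: 1
  O: 2
Molecular formula: C8H7ClO2.
  M = 8(12.0) + 7(1.007825) + 34.968853 + 2(15.994915)
    = 96.000000 + 7.054775 + 34.968853 + 31.989830 = 170.013458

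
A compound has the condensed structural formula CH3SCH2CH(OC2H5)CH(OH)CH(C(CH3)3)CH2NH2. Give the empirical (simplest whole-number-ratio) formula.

Atom tally by fragment:
  CH3SCH2 → C:2 H:5 S:1
  CH(OC2H5) → C:3 H:6 O:1
  CH(OH) → C:1 H:2 O:1
  CH(C(CH3)3) → C:5 H:10
  CH2NH2 → C:1 H:4 N:1
Element totals:
  C: 12
  H: 27
  N: 1
  O: 2
  S: 1
Molecular formula: C12H27NO2S.
gcd of subscripts (12, 27, 1, 2, 1) = 1, so the empirical formula equals the molecular formula.

C12H27NO2S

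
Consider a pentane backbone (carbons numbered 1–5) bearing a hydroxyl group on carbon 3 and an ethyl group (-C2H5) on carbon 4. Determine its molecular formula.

Atom tally by fragment:
  CH3 → C:1 H:3
  CH2 → C:1 H:2
  CH(OH) → C:1 H:2 O:1
  CH(C2H5) → C:3 H:6
  CH3 → C:1 H:3
Element totals:
  C: 7
  H: 16
  O: 1

C7H16O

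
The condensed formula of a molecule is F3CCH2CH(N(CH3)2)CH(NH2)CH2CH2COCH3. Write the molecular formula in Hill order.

Atom tally by fragment:
  F3CCH2 → C:2 H:2 F:3
  CH(N(CH3)2) → C:3 H:7 N:1
  CH(NH2) → C:1 H:3 N:1
  CH2 → C:1 H:2
  CH2COCH3 → C:3 H:5 O:1
Element totals:
  C: 10
  H: 19
  F: 3
  N: 2
  O: 1

C10H19F3N2O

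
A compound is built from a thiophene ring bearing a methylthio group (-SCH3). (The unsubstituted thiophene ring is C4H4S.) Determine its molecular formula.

Atom tally by fragment:
  thiophene ring core → C:4 H:4 S:1
  (− 1 ring H displaced by substituents)
  + SCH3 → C:1 H:3 S:1
Element totals:
  C: 5
  H: 6
  S: 2

C5H6S2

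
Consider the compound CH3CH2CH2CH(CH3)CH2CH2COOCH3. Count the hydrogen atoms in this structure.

18

Element totals:
  C: 9
  H: 18
  O: 2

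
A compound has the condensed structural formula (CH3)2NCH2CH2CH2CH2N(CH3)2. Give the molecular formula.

Atom tally by fragment:
  (CH3)2NCH2 → C:3 H:8 N:1
  CH2 → C:1 H:2
  CH2 → C:1 H:2
  CH2N(CH3)2 → C:3 H:8 N:1
Element totals:
  C: 8
  H: 20
  N: 2

C8H20N2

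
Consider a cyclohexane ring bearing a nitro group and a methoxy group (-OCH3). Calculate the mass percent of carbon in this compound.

Atom tally by fragment:
  cyclohexane ring core → C:6 H:12
  (− 2 ring H displaced by substituents)
  + NO2 → N:1 O:2
  + OCH3 → C:1 H:3 O:1
Element totals:
  C: 7
  H: 13
  N: 1
  O: 3
Molecular formula: C7H13NO3.
Molar mass = 159.185 g/mol.
Mass from C: 7 × 12.011 = 84.077 g/mol.
%C = 84.077 / 159.185 × 100 = 52.82%.

52.82%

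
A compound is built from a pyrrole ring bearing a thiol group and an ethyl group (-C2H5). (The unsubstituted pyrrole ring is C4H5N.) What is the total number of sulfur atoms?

Atom tally by fragment:
  pyrrole ring core → C:4 H:5 N:1
  (− 2 ring H displaced by substituents)
  + SH → S:1 H:1
  + C2H5 → C:2 H:5
Element totals:
  C: 6
  H: 9
  N: 1
  S: 1

1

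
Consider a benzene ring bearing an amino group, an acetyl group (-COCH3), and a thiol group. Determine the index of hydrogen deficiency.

Atom tally by fragment:
  benzene ring core → C:6 H:6
  (− 3 ring H displaced by substituents)
  + NH2 → N:1 H:2
  + COCH3 → C:2 H:3 O:1
  + SH → S:1 H:1
Element totals:
  C: 8
  H: 9
  N: 1
  O: 1
  S: 1
Molecular formula: C8H9NOS.
DoU = (2C + 2 + N − H − X) / 2 = (2·8 + 2 + 1 − 9 − 0) / 2 = 5.

5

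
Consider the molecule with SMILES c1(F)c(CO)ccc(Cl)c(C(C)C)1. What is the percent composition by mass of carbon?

Atom tally by fragment:
  benzene ring core → C:6 H:6
  (− 4 ring H displaced by substituents)
  + F → F:1
  + CH2OH → C:1 H:3 O:1
  + Cl → Cl:1
  + CH(CH3)2 → C:3 H:7
Element totals:
  C: 10
  H: 12
  Cl: 1
  F: 1
  O: 1
Molecular formula: C10H12ClFO.
Molar mass = 202.653 g/mol.
Mass from C: 10 × 12.011 = 120.110 g/mol.
%C = 120.110 / 202.653 × 100 = 59.27%.

59.27%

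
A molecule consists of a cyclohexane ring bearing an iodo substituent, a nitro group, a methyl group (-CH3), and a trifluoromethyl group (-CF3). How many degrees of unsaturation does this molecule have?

2

Atom tally by fragment:
  cyclohexane ring core → C:6 H:12
  (− 4 ring H displaced by substituents)
  + I → I:1
  + NO2 → N:1 O:2
  + CH3 → C:1 H:3
  + CF3 → C:1 F:3
Element totals:
  C: 8
  H: 11
  F: 3
  I: 1
  N: 1
  O: 2
Molecular formula: C8H11F3INO2.
DoU = (2C + 2 + N − H − X) / 2 = (2·8 + 2 + 1 − 11 − 4) / 2 = 2.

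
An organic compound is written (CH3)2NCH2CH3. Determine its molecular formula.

C4H11N

Element totals:
  C: 4
  H: 11
  N: 1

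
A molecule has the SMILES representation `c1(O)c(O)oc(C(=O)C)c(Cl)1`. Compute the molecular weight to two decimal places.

Atom tally by fragment:
  furan ring core → C:4 H:4 O:1
  (− 4 ring H displaced by substituents)
  + OH → O:1 H:1
  + OH → O:1 H:1
  + COCH3 → C:2 H:3 O:1
  + Cl → Cl:1
Element totals:
  C: 6
  H: 5
  Cl: 1
  O: 4
Molecular formula: C6H5ClO4.
  M = 6(12.011) + 5(1.008) + 35.45 + 4(15.999)
    = 72.066 + 5.040 + 35.450 + 63.996 = 176.552

176.55 g/mol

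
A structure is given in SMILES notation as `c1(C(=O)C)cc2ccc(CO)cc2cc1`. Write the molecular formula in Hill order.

Atom tally by fragment:
  naphthalene ring system core → C:10 H:8
  (− 2 ring H displaced by substituents)
  + COCH3 → C:2 H:3 O:1
  + CH2OH → C:1 H:3 O:1
Element totals:
  C: 13
  H: 12
  O: 2

C13H12O2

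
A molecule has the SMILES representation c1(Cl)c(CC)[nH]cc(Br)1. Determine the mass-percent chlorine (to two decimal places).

Atom tally by fragment:
  pyrrole ring core → C:4 H:5 N:1
  (− 3 ring H displaced by substituents)
  + Cl → Cl:1
  + C2H5 → C:2 H:5
  + Br → Br:1
Element totals:
  C: 6
  H: 7
  Br: 1
  Cl: 1
  N: 1
Molecular formula: C6H7BrClN.
Molar mass = 208.483 g/mol.
Mass from Cl: 1 × 35.45 = 35.450 g/mol.
%Cl = 35.450 / 208.483 × 100 = 17.00%.

17.00%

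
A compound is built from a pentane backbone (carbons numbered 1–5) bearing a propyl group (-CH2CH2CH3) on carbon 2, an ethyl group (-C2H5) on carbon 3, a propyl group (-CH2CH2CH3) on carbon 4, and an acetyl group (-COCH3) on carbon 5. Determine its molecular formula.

Atom tally by fragment:
  CH3 → C:1 H:3
  CH(CH2CH2CH3) → C:4 H:8
  CH(C2H5) → C:3 H:6
  CH(CH2CH2CH3) → C:4 H:8
  CH2COCH3 → C:3 H:5 O:1
Element totals:
  C: 15
  H: 30
  O: 1

C15H30O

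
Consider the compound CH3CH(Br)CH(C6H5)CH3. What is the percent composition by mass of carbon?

56.36%

Element totals:
  C: 10
  H: 13
  Br: 1
Molecular formula: C10H13Br.
Molar mass = 213.118 g/mol.
Mass from C: 10 × 12.011 = 120.110 g/mol.
%C = 120.110 / 213.118 × 100 = 56.36%.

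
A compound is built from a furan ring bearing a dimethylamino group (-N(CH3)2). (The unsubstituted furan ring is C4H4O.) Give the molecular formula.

C6H9NO

Atom tally by fragment:
  furan ring core → C:4 H:4 O:1
  (− 1 ring H displaced by substituents)
  + N(CH3)2 → N:1 C:2 H:6
Element totals:
  C: 6
  H: 9
  N: 1
  O: 1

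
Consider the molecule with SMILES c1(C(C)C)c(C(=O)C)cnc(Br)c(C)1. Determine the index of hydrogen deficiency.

Atom tally by fragment:
  pyridine ring core → C:5 H:5 N:1
  (− 4 ring H displaced by substituents)
  + CH(CH3)2 → C:3 H:7
  + COCH3 → C:2 H:3 O:1
  + Br → Br:1
  + CH3 → C:1 H:3
Element totals:
  C: 11
  H: 14
  Br: 1
  N: 1
  O: 1
Molecular formula: C11H14BrNO.
DoU = (2C + 2 + N − H − X) / 2 = (2·11 + 2 + 1 − 14 − 1) / 2 = 5.

5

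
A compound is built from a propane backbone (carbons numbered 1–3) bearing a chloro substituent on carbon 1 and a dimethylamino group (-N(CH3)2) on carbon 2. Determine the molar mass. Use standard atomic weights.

Atom tally by fragment:
  ClCH2 → C:1 H:2 Cl:1
  CH(N(CH3)2) → C:3 H:7 N:1
  CH3 → C:1 H:3
Element totals:
  C: 5
  H: 12
  Cl: 1
  N: 1
Molecular formula: C5H12ClN.
  M = 5(12.011) + 12(1.008) + 35.45 + 14.007
    = 60.055 + 12.096 + 35.450 + 14.007 = 121.608

121.61 g/mol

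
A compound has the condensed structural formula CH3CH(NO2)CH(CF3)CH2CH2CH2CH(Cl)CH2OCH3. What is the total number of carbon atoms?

10

Element totals:
  C: 10
  H: 17
  Cl: 1
  F: 3
  N: 1
  O: 3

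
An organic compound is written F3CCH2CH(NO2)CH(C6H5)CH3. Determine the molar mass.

Atom tally by fragment:
  F3CCH2 → C:2 H:2 F:3
  CH(NO2) → C:1 H:1 N:1 O:2
  CH(C6H5) → C:7 H:6
  CH3 → C:1 H:3
Element totals:
  C: 11
  H: 12
  F: 3
  N: 1
  O: 2
Molecular formula: C11H12F3NO2.
  M = 11(12.011) + 12(1.008) + 3(18.998) + 14.007 + 2(15.999)
    = 132.121 + 12.096 + 56.994 + 14.007 + 31.998 = 247.216

247.22 g/mol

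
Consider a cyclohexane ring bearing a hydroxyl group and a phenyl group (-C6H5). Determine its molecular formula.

C12H16O

Atom tally by fragment:
  cyclohexane ring core → C:6 H:12
  (− 2 ring H displaced by substituents)
  + OH → O:1 H:1
  + C6H5 → C:6 H:5
Element totals:
  C: 12
  H: 16
  O: 1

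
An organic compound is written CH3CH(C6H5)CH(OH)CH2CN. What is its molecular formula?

C11H13NO

Atom tally by fragment:
  CH3 → C:1 H:3
  CH(C6H5) → C:7 H:6
  CH(OH) → C:1 H:2 O:1
  CH2CN → C:2 H:2 N:1
Element totals:
  C: 11
  H: 13
  N: 1
  O: 1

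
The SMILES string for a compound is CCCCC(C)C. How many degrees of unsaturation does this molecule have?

Atom tally by fragment:
  CH3 → C:1 H:3
  CH2 → C:1 H:2
  CH2 → C:1 H:2
  CH2 → C:1 H:2
  CH(CH3) → C:2 H:4
  CH3 → C:1 H:3
Element totals:
  C: 7
  H: 16
Molecular formula: C7H16.
DoU = (2C + 2 + N − H − X) / 2 = (2·7 + 2 + 0 − 16 − 0) / 2 = 0.

0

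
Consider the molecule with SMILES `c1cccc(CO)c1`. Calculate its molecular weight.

Atom tally by fragment:
  benzene ring core → C:6 H:6
  (− 1 ring H displaced by substituents)
  + CH2OH → C:1 H:3 O:1
Element totals:
  C: 7
  H: 8
  O: 1
Molecular formula: C7H8O.
  M = 7(12.011) + 8(1.008) + 15.999
    = 84.077 + 8.064 + 15.999 = 108.140

108.14 g/mol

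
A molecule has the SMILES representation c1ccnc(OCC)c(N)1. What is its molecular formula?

C7H10N2O

Atom tally by fragment:
  pyridine ring core → C:5 H:5 N:1
  (− 2 ring H displaced by substituents)
  + OC2H5 → C:2 H:5 O:1
  + NH2 → N:1 H:2
Element totals:
  C: 7
  H: 10
  N: 2
  O: 1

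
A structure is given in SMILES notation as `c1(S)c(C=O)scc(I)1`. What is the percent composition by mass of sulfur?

Atom tally by fragment:
  thiophene ring core → C:4 H:4 S:1
  (− 3 ring H displaced by substituents)
  + SH → S:1 H:1
  + CHO → C:1 H:1 O:1
  + I → I:1
Element totals:
  C: 5
  H: 3
  I: 1
  O: 1
  S: 2
Molecular formula: C5H3IOS2.
Molar mass = 270.102 g/mol.
Mass from S: 2 × 32.06 = 64.120 g/mol.
%S = 64.120 / 270.102 × 100 = 23.74%.

23.74%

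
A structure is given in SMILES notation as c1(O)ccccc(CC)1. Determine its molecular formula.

Atom tally by fragment:
  benzene ring core → C:6 H:6
  (− 2 ring H displaced by substituents)
  + OH → O:1 H:1
  + C2H5 → C:2 H:5
Element totals:
  C: 8
  H: 10
  O: 1

C8H10O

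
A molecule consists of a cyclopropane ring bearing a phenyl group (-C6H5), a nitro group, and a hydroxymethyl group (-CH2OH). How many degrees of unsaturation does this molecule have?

Atom tally by fragment:
  cyclopropane ring core → C:3 H:6
  (− 3 ring H displaced by substituents)
  + C6H5 → C:6 H:5
  + NO2 → N:1 O:2
  + CH2OH → C:1 H:3 O:1
Element totals:
  C: 10
  H: 11
  N: 1
  O: 3
Molecular formula: C10H11NO3.
DoU = (2C + 2 + N − H − X) / 2 = (2·10 + 2 + 1 − 11 − 0) / 2 = 6.

6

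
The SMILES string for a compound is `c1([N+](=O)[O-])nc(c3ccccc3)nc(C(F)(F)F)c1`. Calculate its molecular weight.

Atom tally by fragment:
  pyrimidine ring core → C:4 H:4 N:2
  (− 3 ring H displaced by substituents)
  + NO2 → N:1 O:2
  + C6H5 → C:6 H:5
  + CF3 → C:1 F:3
Element totals:
  C: 11
  H: 6
  F: 3
  N: 3
  O: 2
Molecular formula: C11H6F3N3O2.
  M = 11(12.011) + 6(1.008) + 3(18.998) + 3(14.007) + 2(15.999)
    = 132.121 + 6.048 + 56.994 + 42.021 + 31.998 = 269.182

269.18 g/mol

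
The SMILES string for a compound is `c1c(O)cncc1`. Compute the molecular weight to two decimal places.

Atom tally by fragment:
  pyridine ring core → C:5 H:5 N:1
  (− 1 ring H displaced by substituents)
  + OH → O:1 H:1
Element totals:
  C: 5
  H: 5
  N: 1
  O: 1
Molecular formula: C5H5NO.
  M = 5(12.011) + 5(1.008) + 14.007 + 15.999
    = 60.055 + 5.040 + 14.007 + 15.999 = 95.101

95.10 g/mol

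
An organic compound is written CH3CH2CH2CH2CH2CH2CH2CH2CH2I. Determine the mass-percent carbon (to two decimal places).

Element totals:
  C: 9
  H: 19
  I: 1
Molecular formula: C9H19I.
Molar mass = 254.155 g/mol.
Mass from C: 9 × 12.011 = 108.099 g/mol.
%C = 108.099 / 254.155 × 100 = 42.53%.

42.53%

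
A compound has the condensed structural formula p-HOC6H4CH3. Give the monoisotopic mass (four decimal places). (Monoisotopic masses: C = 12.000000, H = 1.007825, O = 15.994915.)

108.0575

Atom tally by fragment:
  benzene ring core → C:6 H:6
  (− 2 ring H displaced by substituents)
  + OH → O:1 H:1
  + CH3 → C:1 H:3
Element totals:
  C: 7
  H: 8
  O: 1
Molecular formula: C7H8O.
  M = 7(12.0) + 8(1.007825) + 15.994915
    = 84.000000 + 8.062600 + 15.994915 = 108.057515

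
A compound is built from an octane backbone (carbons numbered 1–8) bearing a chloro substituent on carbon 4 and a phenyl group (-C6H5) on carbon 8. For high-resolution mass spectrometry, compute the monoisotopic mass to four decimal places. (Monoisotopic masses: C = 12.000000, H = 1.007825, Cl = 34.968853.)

Atom tally by fragment:
  CH3 → C:1 H:3
  CH2 → C:1 H:2
  CH2 → C:1 H:2
  CH(Cl) → C:1 H:1 Cl:1
  CH2 → C:1 H:2
  CH2 → C:1 H:2
  CH2 → C:1 H:2
  CH2C6H5 → C:7 H:7
Element totals:
  C: 14
  H: 21
  Cl: 1
Molecular formula: C14H21Cl.
  M = 14(12.0) + 21(1.007825) + 34.968853
    = 168.000000 + 21.164325 + 34.968853 = 224.133178

224.1332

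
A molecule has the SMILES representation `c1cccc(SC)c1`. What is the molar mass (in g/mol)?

124.20 g/mol

Atom tally by fragment:
  benzene ring core → C:6 H:6
  (− 1 ring H displaced by substituents)
  + SCH3 → C:1 H:3 S:1
Element totals:
  C: 7
  H: 8
  S: 1
Molecular formula: C7H8S.
  M = 7(12.011) + 8(1.008) + 32.06
    = 84.077 + 8.064 + 32.060 = 124.201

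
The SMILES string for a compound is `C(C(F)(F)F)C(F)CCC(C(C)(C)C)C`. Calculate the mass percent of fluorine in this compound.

Atom tally by fragment:
  F3CCH2 → C:2 H:2 F:3
  CH(F) → C:1 H:1 F:1
  CH2 → C:1 H:2
  CH2 → C:1 H:2
  CH(C(CH3)3) → C:5 H:10
  CH3 → C:1 H:3
Element totals:
  C: 11
  H: 20
  F: 4
Molecular formula: C11H20F4.
Molar mass = 228.273 g/mol.
Mass from F: 4 × 18.998 = 75.992 g/mol.
%F = 75.992 / 228.273 × 100 = 33.29%.

33.29%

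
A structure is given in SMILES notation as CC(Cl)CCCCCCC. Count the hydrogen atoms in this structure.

19

Atom tally by fragment:
  CH3 → C:1 H:3
  CH(Cl) → C:1 H:1 Cl:1
  CH2 → C:1 H:2
  CH2 → C:1 H:2
  CH2 → C:1 H:2
  CH2 → C:1 H:2
  CH2 → C:1 H:2
  CH2 → C:1 H:2
  CH3 → C:1 H:3
Element totals:
  C: 9
  H: 19
  Cl: 1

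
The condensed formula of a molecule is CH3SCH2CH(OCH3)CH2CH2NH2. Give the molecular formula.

Atom tally by fragment:
  CH3SCH2 → C:2 H:5 S:1
  CH(OCH3) → C:2 H:4 O:1
  CH2 → C:1 H:2
  CH2NH2 → C:1 H:4 N:1
Element totals:
  C: 6
  H: 15
  N: 1
  O: 1
  S: 1

C6H15NOS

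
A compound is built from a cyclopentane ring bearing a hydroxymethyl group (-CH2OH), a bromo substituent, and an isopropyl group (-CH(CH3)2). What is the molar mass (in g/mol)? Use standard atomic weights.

221.14 g/mol

Atom tally by fragment:
  cyclopentane ring core → C:5 H:10
  (− 3 ring H displaced by substituents)
  + CH2OH → C:1 H:3 O:1
  + Br → Br:1
  + CH(CH3)2 → C:3 H:7
Element totals:
  C: 9
  H: 17
  Br: 1
  O: 1
Molecular formula: C9H17BrO.
  M = 9(12.011) + 17(1.008) + 79.904 + 15.999
    = 108.099 + 17.136 + 79.904 + 15.999 = 221.138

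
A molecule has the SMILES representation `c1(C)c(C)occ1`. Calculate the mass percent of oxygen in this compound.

16.64%

Atom tally by fragment:
  furan ring core → C:4 H:4 O:1
  (− 2 ring H displaced by substituents)
  + CH3 → C:1 H:3
  + CH3 → C:1 H:3
Element totals:
  C: 6
  H: 8
  O: 1
Molecular formula: C6H8O.
Molar mass = 96.129 g/mol.
Mass from O: 1 × 15.999 = 15.999 g/mol.
%O = 15.999 / 96.129 × 100 = 16.64%.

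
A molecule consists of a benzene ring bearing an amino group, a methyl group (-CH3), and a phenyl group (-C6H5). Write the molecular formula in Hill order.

Atom tally by fragment:
  benzene ring core → C:6 H:6
  (− 3 ring H displaced by substituents)
  + NH2 → N:1 H:2
  + CH3 → C:1 H:3
  + C6H5 → C:6 H:5
Element totals:
  C: 13
  H: 13
  N: 1

C13H13N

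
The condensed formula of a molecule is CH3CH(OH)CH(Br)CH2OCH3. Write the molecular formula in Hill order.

Atom tally by fragment:
  CH3 → C:1 H:3
  CH(OH) → C:1 H:2 O:1
  CH(Br) → C:1 H:1 Br:1
  CH2OCH3 → C:2 H:5 O:1
Element totals:
  C: 5
  H: 11
  Br: 1
  O: 2

C5H11BrO2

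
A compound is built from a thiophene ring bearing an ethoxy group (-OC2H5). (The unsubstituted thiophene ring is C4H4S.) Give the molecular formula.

Atom tally by fragment:
  thiophene ring core → C:4 H:4 S:1
  (− 1 ring H displaced by substituents)
  + OC2H5 → C:2 H:5 O:1
Element totals:
  C: 6
  H: 8
  O: 1
  S: 1

C6H8OS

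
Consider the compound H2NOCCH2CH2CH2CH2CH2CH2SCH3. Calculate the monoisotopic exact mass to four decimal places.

175.1031

Element totals:
  C: 8
  H: 17
  N: 1
  O: 1
  S: 1
Molecular formula: C8H17NOS.
  M = 8(12.0) + 17(1.007825) + 14.003074 + 15.994915 + 31.972071
    = 96.000000 + 17.133025 + 14.003074 + 15.994915 + 31.972071 = 175.103085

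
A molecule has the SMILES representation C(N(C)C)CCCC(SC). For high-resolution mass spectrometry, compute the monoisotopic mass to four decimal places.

Atom tally by fragment:
  (CH3)2NCH2 → C:3 H:8 N:1
  CH2 → C:1 H:2
  CH2 → C:1 H:2
  CH2 → C:1 H:2
  CH2SCH3 → C:2 H:5 S:1
Element totals:
  C: 8
  H: 19
  N: 1
  S: 1
Molecular formula: C8H19NS.
  M = 8(12.0) + 19(1.007825) + 14.003074 + 31.972071
    = 96.000000 + 19.148675 + 14.003074 + 31.972071 = 161.123820

161.1238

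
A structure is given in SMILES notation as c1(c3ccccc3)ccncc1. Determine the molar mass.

Atom tally by fragment:
  pyridine ring core → C:5 H:5 N:1
  (− 1 ring H displaced by substituents)
  + C6H5 → C:6 H:5
Element totals:
  C: 11
  H: 9
  N: 1
Molecular formula: C11H9N.
  M = 11(12.011) + 9(1.008) + 14.007
    = 132.121 + 9.072 + 14.007 = 155.200

155.20 g/mol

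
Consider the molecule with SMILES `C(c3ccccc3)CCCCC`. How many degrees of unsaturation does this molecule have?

4

Atom tally by fragment:
  C6H5CH2 → C:7 H:7
  CH2 → C:1 H:2
  CH2 → C:1 H:2
  CH2 → C:1 H:2
  CH2 → C:1 H:2
  CH3 → C:1 H:3
Element totals:
  C: 12
  H: 18
Molecular formula: C12H18.
DoU = (2C + 2 + N − H − X) / 2 = (2·12 + 2 + 0 − 18 − 0) / 2 = 4.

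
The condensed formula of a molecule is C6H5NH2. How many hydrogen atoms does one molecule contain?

Element totals:
  C: 6
  H: 7
  N: 1

7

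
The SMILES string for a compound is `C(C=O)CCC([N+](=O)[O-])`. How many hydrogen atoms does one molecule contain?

Atom tally by fragment:
  OHCCH2 → C:2 H:3 O:1
  CH2 → C:1 H:2
  CH2 → C:1 H:2
  CH2NO2 → C:1 H:2 N:1 O:2
Element totals:
  C: 5
  H: 9
  N: 1
  O: 3

9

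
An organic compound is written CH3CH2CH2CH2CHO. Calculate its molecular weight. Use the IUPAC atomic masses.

86.13 g/mol

Atom tally by fragment:
  CH3 → C:1 H:3
  CH2 → C:1 H:2
  CH2 → C:1 H:2
  CH2CHO → C:2 H:3 O:1
Element totals:
  C: 5
  H: 10
  O: 1
Molecular formula: C5H10O.
  M = 5(12.011) + 10(1.008) + 15.999
    = 60.055 + 10.080 + 15.999 = 86.134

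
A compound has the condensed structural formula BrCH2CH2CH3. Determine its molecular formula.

Atom tally by fragment:
  BrCH2 → C:1 H:2 Br:1
  CH2 → C:1 H:2
  CH3 → C:1 H:3
Element totals:
  C: 3
  H: 7
  Br: 1

C3H7Br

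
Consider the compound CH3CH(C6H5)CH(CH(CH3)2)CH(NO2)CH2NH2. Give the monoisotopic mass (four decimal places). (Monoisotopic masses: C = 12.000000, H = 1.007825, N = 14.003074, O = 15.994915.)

250.1681

Atom tally by fragment:
  CH3 → C:1 H:3
  CH(C6H5) → C:7 H:6
  CH(CH(CH3)2) → C:4 H:8
  CH(NO2) → C:1 H:1 N:1 O:2
  CH2NH2 → C:1 H:4 N:1
Element totals:
  C: 14
  H: 22
  N: 2
  O: 2
Molecular formula: C14H22N2O2.
  M = 14(12.0) + 22(1.007825) + 2(14.003074) + 2(15.994915)
    = 168.000000 + 22.172150 + 28.006148 + 31.989830 = 250.168128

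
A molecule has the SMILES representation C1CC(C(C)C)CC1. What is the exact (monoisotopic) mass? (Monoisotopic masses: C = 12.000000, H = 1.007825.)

112.1252

Atom tally by fragment:
  cyclopentane ring core → C:5 H:10
  (− 1 ring H displaced by substituents)
  + CH(CH3)2 → C:3 H:7
Element totals:
  C: 8
  H: 16
Molecular formula: C8H16.
  M = 8(12.0) + 16(1.007825)
    = 96.000000 + 16.125200 = 112.125200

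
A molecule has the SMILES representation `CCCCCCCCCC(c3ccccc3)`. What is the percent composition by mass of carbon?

88.00%

Atom tally by fragment:
  CH3 → C:1 H:3
  CH2 → C:1 H:2
  CH2 → C:1 H:2
  CH2 → C:1 H:2
  CH2 → C:1 H:2
  CH2 → C:1 H:2
  CH2 → C:1 H:2
  CH2 → C:1 H:2
  CH2 → C:1 H:2
  CH2C6H5 → C:7 H:7
Element totals:
  C: 16
  H: 26
Molecular formula: C16H26.
Molar mass = 218.384 g/mol.
Mass from C: 16 × 12.011 = 192.176 g/mol.
%C = 192.176 / 218.384 × 100 = 88.00%.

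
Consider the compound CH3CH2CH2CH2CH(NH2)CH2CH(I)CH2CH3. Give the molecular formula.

C9H20IN

Element totals:
  C: 9
  H: 20
  I: 1
  N: 1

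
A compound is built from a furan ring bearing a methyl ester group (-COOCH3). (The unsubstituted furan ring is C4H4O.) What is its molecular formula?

Atom tally by fragment:
  furan ring core → C:4 H:4 O:1
  (− 1 ring H displaced by substituents)
  + COOCH3 → C:2 H:3 O:2
Element totals:
  C: 6
  H: 6
  O: 3

C6H6O3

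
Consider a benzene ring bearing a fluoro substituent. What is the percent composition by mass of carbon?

Atom tally by fragment:
  benzene ring core → C:6 H:6
  (− 1 ring H displaced by substituents)
  + F → F:1
Element totals:
  C: 6
  H: 5
  F: 1
Molecular formula: C6H5F.
Molar mass = 96.104 g/mol.
Mass from C: 6 × 12.011 = 72.066 g/mol.
%C = 72.066 / 96.104 × 100 = 74.99%.

74.99%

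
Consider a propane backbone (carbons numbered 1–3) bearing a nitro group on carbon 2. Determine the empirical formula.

C3H7NO2

Atom tally by fragment:
  CH3 → C:1 H:3
  CH(NO2) → C:1 H:1 N:1 O:2
  CH3 → C:1 H:3
Element totals:
  C: 3
  H: 7
  N: 1
  O: 2
Molecular formula: C3H7NO2.
gcd of subscripts (3, 7, 1, 2) = 1, so the empirical formula equals the molecular formula.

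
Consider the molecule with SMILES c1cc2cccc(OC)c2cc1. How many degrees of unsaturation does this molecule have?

Atom tally by fragment:
  naphthalene ring system core → C:10 H:8
  (− 1 ring H displaced by substituents)
  + OCH3 → C:1 H:3 O:1
Element totals:
  C: 11
  H: 10
  O: 1
Molecular formula: C11H10O.
DoU = (2C + 2 + N − H − X) / 2 = (2·11 + 2 + 0 − 10 − 0) / 2 = 7.

7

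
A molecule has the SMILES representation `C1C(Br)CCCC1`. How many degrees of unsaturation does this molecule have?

1

Atom tally by fragment:
  cyclohexane ring core → C:6 H:12
  (− 1 ring H displaced by substituents)
  + Br → Br:1
Element totals:
  C: 6
  H: 11
  Br: 1
Molecular formula: C6H11Br.
DoU = (2C + 2 + N − H − X) / 2 = (2·6 + 2 + 0 − 11 − 1) / 2 = 1.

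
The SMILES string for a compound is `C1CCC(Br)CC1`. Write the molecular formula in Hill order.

Atom tally by fragment:
  cyclohexane ring core → C:6 H:12
  (− 1 ring H displaced by substituents)
  + Br → Br:1
Element totals:
  C: 6
  H: 11
  Br: 1

C6H11Br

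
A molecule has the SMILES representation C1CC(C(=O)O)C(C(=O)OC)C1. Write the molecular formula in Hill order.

C8H12O4

Atom tally by fragment:
  cyclopentane ring core → C:5 H:10
  (− 2 ring H displaced by substituents)
  + COOH → C:1 H:1 O:2
  + COOCH3 → C:2 H:3 O:2
Element totals:
  C: 8
  H: 12
  O: 4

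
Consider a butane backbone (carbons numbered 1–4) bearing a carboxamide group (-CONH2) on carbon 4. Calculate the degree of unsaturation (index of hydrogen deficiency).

1

Atom tally by fragment:
  CH3 → C:1 H:3
  CH2 → C:1 H:2
  CH2 → C:1 H:2
  CH2CONH2 → C:2 H:4 O:1 N:1
Element totals:
  C: 5
  H: 11
  N: 1
  O: 1
Molecular formula: C5H11NO.
DoU = (2C + 2 + N − H − X) / 2 = (2·5 + 2 + 1 − 11 − 0) / 2 = 1.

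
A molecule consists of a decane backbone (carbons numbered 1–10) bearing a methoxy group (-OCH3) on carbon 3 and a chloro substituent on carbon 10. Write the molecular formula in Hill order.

C11H23ClO

Atom tally by fragment:
  CH3 → C:1 H:3
  CH2 → C:1 H:2
  CH(OCH3) → C:2 H:4 O:1
  CH2 → C:1 H:2
  CH2 → C:1 H:2
  CH2 → C:1 H:2
  CH2 → C:1 H:2
  CH2 → C:1 H:2
  CH2 → C:1 H:2
  CH2Cl → C:1 H:2 Cl:1
Element totals:
  C: 11
  H: 23
  Cl: 1
  O: 1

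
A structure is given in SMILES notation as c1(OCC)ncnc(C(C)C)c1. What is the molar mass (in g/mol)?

Atom tally by fragment:
  pyrimidine ring core → C:4 H:4 N:2
  (− 2 ring H displaced by substituents)
  + OC2H5 → C:2 H:5 O:1
  + CH(CH3)2 → C:3 H:7
Element totals:
  C: 9
  H: 14
  N: 2
  O: 1
Molecular formula: C9H14N2O.
  M = 9(12.011) + 14(1.008) + 2(14.007) + 15.999
    = 108.099 + 14.112 + 28.014 + 15.999 = 166.224

166.22 g/mol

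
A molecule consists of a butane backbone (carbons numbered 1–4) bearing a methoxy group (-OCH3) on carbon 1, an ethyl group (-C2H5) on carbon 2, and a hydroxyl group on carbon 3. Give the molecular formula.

C7H16O2

Atom tally by fragment:
  CH3OCH2 → C:2 H:5 O:1
  CH(C2H5) → C:3 H:6
  CH(OH) → C:1 H:2 O:1
  CH3 → C:1 H:3
Element totals:
  C: 7
  H: 16
  O: 2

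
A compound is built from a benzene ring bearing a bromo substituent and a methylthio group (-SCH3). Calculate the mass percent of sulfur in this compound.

Atom tally by fragment:
  benzene ring core → C:6 H:6
  (− 2 ring H displaced by substituents)
  + Br → Br:1
  + SCH3 → C:1 H:3 S:1
Element totals:
  C: 7
  H: 7
  Br: 1
  S: 1
Molecular formula: C7H7BrS.
Molar mass = 203.097 g/mol.
Mass from S: 1 × 32.06 = 32.060 g/mol.
%S = 32.060 / 203.097 × 100 = 15.79%.

15.79%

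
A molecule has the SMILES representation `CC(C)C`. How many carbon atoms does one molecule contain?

4

Atom tally by fragment:
  CH3 → C:1 H:3
  CH(CH3) → C:2 H:4
  CH3 → C:1 H:3
Element totals:
  C: 4
  H: 10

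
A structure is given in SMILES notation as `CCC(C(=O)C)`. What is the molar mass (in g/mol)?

Atom tally by fragment:
  CH3 → C:1 H:3
  CH2 → C:1 H:2
  CH2COCH3 → C:3 H:5 O:1
Element totals:
  C: 5
  H: 10
  O: 1
Molecular formula: C5H10O.
  M = 5(12.011) + 10(1.008) + 15.999
    = 60.055 + 10.080 + 15.999 = 86.134

86.13 g/mol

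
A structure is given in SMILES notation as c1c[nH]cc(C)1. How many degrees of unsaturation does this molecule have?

3

Atom tally by fragment:
  pyrrole ring core → C:4 H:5 N:1
  (− 1 ring H displaced by substituents)
  + CH3 → C:1 H:3
Element totals:
  C: 5
  H: 7
  N: 1
Molecular formula: C5H7N.
DoU = (2C + 2 + N − H − X) / 2 = (2·5 + 2 + 1 − 7 − 0) / 2 = 3.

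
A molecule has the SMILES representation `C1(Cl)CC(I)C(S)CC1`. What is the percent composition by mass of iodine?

45.89%

Atom tally by fragment:
  cyclohexane ring core → C:6 H:12
  (− 3 ring H displaced by substituents)
  + Cl → Cl:1
  + I → I:1
  + SH → S:1 H:1
Element totals:
  C: 6
  H: 10
  Cl: 1
  I: 1
  S: 1
Molecular formula: C6H10ClIS.
Molar mass = 276.560 g/mol.
Mass from I: 1 × 126.904 = 126.904 g/mol.
%I = 126.904 / 276.560 × 100 = 45.89%.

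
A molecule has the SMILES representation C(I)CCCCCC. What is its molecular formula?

Atom tally by fragment:
  ICH2 → C:1 H:2 I:1
  CH2 → C:1 H:2
  CH2 → C:1 H:2
  CH2 → C:1 H:2
  CH2 → C:1 H:2
  CH2 → C:1 H:2
  CH3 → C:1 H:3
Element totals:
  C: 7
  H: 15
  I: 1

C7H15I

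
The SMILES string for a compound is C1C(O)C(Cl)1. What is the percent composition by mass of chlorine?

38.32%

Atom tally by fragment:
  cyclopropane ring core → C:3 H:6
  (− 2 ring H displaced by substituents)
  + OH → O:1 H:1
  + Cl → Cl:1
Element totals:
  C: 3
  H: 5
  Cl: 1
  O: 1
Molecular formula: C3H5ClO.
Molar mass = 92.522 g/mol.
Mass from Cl: 1 × 35.45 = 35.450 g/mol.
%Cl = 35.450 / 92.522 × 100 = 38.32%.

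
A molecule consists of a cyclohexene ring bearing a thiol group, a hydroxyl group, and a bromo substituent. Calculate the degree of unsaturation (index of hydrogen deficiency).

2

Atom tally by fragment:
  cyclohexene ring core → C:6 H:10
  (− 3 ring H displaced by substituents)
  + SH → S:1 H:1
  + OH → O:1 H:1
  + Br → Br:1
Element totals:
  C: 6
  H: 9
  Br: 1
  O: 1
  S: 1
Molecular formula: C6H9BrOS.
DoU = (2C + 2 + N − H − X) / 2 = (2·6 + 2 + 0 − 9 − 1) / 2 = 2.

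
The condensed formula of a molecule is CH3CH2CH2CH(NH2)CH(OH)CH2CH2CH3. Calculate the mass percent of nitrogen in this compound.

Element totals:
  C: 8
  H: 19
  N: 1
  O: 1
Molecular formula: C8H19NO.
Molar mass = 145.246 g/mol.
Mass from N: 1 × 14.007 = 14.007 g/mol.
%N = 14.007 / 145.246 × 100 = 9.64%.

9.64%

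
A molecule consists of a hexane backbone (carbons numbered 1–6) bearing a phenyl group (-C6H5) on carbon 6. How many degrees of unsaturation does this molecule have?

4

Atom tally by fragment:
  CH3 → C:1 H:3
  CH2 → C:1 H:2
  CH2 → C:1 H:2
  CH2 → C:1 H:2
  CH2 → C:1 H:2
  CH2C6H5 → C:7 H:7
Element totals:
  C: 12
  H: 18
Molecular formula: C12H18.
DoU = (2C + 2 + N − H − X) / 2 = (2·12 + 2 + 0 − 18 − 0) / 2 = 4.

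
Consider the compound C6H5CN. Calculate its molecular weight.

Atom tally by fragment:
  benzene ring core → C:6 H:6
  (− 1 ring H displaced by substituents)
  + CN → C:1 N:1
Element totals:
  C: 7
  H: 5
  N: 1
Molecular formula: C7H5N.
  M = 7(12.011) + 5(1.008) + 14.007
    = 84.077 + 5.040 + 14.007 = 103.124

103.12 g/mol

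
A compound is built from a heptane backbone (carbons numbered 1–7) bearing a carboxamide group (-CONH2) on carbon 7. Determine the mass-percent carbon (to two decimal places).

67.09%

Atom tally by fragment:
  CH3 → C:1 H:3
  CH2 → C:1 H:2
  CH2 → C:1 H:2
  CH2 → C:1 H:2
  CH2 → C:1 H:2
  CH2 → C:1 H:2
  CH2CONH2 → C:2 H:4 O:1 N:1
Element totals:
  C: 8
  H: 17
  N: 1
  O: 1
Molecular formula: C8H17NO.
Molar mass = 143.230 g/mol.
Mass from C: 8 × 12.011 = 96.088 g/mol.
%C = 96.088 / 143.230 × 100 = 67.09%.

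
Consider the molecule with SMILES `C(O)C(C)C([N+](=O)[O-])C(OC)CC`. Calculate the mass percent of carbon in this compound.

Atom tally by fragment:
  HOCH2 → C:1 H:3 O:1
  CH(CH3) → C:2 H:4
  CH(NO2) → C:1 H:1 N:1 O:2
  CH(OCH3) → C:2 H:4 O:1
  CH2 → C:1 H:2
  CH3 → C:1 H:3
Element totals:
  C: 8
  H: 17
  N: 1
  O: 4
Molecular formula: C8H17NO4.
Molar mass = 191.227 g/mol.
Mass from C: 8 × 12.011 = 96.088 g/mol.
%C = 96.088 / 191.227 × 100 = 50.25%.

50.25%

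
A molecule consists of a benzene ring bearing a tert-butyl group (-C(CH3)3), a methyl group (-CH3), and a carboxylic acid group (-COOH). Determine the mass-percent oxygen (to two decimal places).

16.64%

Atom tally by fragment:
  benzene ring core → C:6 H:6
  (− 3 ring H displaced by substituents)
  + C(CH3)3 → C:4 H:9
  + CH3 → C:1 H:3
  + COOH → C:1 H:1 O:2
Element totals:
  C: 12
  H: 16
  O: 2
Molecular formula: C12H16O2.
Molar mass = 192.258 g/mol.
Mass from O: 2 × 15.999 = 31.998 g/mol.
%O = 31.998 / 192.258 × 100 = 16.64%.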